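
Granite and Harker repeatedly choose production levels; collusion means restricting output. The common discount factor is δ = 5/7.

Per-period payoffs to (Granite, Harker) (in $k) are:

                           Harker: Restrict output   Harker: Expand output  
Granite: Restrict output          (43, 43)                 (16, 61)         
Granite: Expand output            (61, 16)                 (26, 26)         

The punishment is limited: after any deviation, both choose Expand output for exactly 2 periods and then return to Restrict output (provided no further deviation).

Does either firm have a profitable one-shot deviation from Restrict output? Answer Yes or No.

IC: δ+…+δ^2 ≥ (61−43)/(43−26) = 18/17.
At δ = 5/7: partial sum = 1.2245 ≥ 1.0588. Cooperation sustainable.

No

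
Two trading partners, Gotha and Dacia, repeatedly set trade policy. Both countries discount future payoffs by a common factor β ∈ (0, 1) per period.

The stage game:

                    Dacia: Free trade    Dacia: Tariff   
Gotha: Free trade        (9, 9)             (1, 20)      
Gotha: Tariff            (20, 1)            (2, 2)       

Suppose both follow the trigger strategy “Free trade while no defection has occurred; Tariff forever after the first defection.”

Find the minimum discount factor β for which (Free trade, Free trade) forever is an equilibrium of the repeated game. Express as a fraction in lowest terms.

Under grim trigger the critical discount factor is (T−C)/(T−P) with T = 20, C = 9, P = 2.
β* = (20−9)/(20−2) = 11/18.

11/18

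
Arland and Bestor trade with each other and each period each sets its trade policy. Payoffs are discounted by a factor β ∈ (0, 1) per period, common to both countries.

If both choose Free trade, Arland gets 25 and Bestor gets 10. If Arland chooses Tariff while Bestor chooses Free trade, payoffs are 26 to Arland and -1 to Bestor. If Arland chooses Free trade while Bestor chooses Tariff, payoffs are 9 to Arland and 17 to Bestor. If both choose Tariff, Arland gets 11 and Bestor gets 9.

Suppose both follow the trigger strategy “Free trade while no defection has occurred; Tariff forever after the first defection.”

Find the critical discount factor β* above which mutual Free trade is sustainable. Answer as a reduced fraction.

Arland's threshold: (26−25)/(26−11) = 1/15.
Bestor's threshold: (17−10)/(17−9) = 7/8.
1/15 < 7/8, so Bestor binds and β* = 7/8.

7/8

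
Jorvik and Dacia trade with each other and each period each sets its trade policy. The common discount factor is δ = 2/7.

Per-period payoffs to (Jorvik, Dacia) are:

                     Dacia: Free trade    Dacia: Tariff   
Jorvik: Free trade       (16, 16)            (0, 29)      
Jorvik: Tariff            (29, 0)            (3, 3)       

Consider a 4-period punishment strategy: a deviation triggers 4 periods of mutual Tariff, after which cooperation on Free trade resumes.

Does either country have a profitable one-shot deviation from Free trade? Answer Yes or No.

IC: δ+…+δ^4 ≥ (29−16)/(16−3) = 1.
At δ = 2/7: partial sum = 0.3973 < 1.0000. Cooperation not sustainable.

Yes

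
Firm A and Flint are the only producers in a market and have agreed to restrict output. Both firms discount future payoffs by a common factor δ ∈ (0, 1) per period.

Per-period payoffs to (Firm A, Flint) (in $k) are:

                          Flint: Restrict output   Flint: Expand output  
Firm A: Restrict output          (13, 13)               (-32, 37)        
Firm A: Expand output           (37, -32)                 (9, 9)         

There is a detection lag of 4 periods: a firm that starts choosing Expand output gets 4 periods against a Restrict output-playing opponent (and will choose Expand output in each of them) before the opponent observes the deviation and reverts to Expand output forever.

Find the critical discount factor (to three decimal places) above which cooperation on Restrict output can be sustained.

0.962

The best deviation is to choose Expand output for all 4 undetected periods, earning 37 each, then 9 forever once detected.
Deviation value: 37(1−δ^4)/(1−δ) + 9δ^4/(1−δ); cooperation value: 13/(1−δ).
IC: 13 ≥ 37(1−δ^4) + 9δ^4 = 37 − 28δ^4.
So δ^4 ≥ 24/28 = 6/7, giving δ ≥ (6/7)^(1/4) ≈ 0.962.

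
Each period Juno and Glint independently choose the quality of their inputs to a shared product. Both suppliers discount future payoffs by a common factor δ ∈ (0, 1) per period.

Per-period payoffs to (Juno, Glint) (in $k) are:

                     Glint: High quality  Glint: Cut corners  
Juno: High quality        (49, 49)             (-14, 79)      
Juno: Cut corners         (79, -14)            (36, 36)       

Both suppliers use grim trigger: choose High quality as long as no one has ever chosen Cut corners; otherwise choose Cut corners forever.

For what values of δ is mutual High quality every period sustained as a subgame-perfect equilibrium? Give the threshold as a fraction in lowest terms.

30/43

One-period gain from deviating is 79 − 49 = 30. The loss is 49 − 36 = 13 in every subsequent period, with present value 13·δ/(1−δ).
Deviation is unprofitable when 13·δ/(1−δ) ≥ 30, i.e. δ/(1−δ) ≥ 30/13.
Equivalently δ ≥ 30/(30+13) = 30/43.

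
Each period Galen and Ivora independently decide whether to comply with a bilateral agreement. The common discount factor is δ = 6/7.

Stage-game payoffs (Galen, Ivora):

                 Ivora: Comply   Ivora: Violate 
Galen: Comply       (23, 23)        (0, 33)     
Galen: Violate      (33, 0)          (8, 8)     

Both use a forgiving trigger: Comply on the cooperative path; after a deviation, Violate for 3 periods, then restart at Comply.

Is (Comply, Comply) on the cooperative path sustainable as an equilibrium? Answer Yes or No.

Yes

IC: δ+…+δ^3 ≥ (33−23)/(23−8) = 2/3.
At δ = 6/7: partial sum = 2.2216 ≥ 0.6667. Cooperation sustainable.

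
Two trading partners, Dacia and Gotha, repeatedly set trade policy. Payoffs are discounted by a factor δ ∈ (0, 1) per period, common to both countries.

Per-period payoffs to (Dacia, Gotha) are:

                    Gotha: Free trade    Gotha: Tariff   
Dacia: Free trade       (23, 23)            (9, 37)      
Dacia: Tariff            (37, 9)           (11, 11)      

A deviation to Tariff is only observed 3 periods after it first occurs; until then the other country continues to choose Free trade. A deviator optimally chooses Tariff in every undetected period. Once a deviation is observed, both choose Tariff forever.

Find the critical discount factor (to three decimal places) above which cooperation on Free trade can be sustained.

Deviating for the 3 undetected periods gains 37−23 = 14 per period over cooperation, then loses 23−11 = 12 per period forever once punishment starts.
Gain: 14(1 + δ + … + δ^2); loss: 12·δ^3/(1−δ).
No profitable deviation ⇔ 14(1−δ^3) ≤ 12·δ^3, i.e. δ^3 ≥ 14/(14+12) = 7/13.
Hence δ ≥ (7/13)^(1/3) ≈ 0.814.

0.814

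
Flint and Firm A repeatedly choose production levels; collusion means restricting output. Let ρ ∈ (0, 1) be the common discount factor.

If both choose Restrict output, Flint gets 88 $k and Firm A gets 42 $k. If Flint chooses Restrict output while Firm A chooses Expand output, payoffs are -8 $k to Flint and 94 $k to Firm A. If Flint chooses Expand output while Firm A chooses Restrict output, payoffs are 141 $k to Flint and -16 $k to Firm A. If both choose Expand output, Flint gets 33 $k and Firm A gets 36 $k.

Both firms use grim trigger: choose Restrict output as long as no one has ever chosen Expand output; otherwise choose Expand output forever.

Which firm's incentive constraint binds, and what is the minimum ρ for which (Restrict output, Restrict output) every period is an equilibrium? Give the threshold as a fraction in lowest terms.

Firm A; ρ ≥ 26/29

For Flint: deviation gain 141−88 = 53, per-period punishment loss 88−33 = 55. IC gives ρ ≥ 53/108.
For Firm A: gain 52, loss 6 per period, so ρ ≥ 52/58 = 26/29.
The tighter constraint is Firm A's, so cooperation needs ρ ≥ 26/29.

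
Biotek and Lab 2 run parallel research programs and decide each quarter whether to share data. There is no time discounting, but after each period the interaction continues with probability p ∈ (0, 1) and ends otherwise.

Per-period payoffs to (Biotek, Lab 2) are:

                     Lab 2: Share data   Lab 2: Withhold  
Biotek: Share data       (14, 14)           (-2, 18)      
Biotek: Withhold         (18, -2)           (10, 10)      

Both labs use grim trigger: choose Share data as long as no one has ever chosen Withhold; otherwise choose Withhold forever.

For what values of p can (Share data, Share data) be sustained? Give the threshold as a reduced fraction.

With no time discounting, the continuation probability p plays the role of the discount factor.
Grim-trigger IC: 14/(1−p) ≥ 18 + 10p/(1−p) ⇒ p ≥ (18−14)/(18−10) = 1/2.

1/2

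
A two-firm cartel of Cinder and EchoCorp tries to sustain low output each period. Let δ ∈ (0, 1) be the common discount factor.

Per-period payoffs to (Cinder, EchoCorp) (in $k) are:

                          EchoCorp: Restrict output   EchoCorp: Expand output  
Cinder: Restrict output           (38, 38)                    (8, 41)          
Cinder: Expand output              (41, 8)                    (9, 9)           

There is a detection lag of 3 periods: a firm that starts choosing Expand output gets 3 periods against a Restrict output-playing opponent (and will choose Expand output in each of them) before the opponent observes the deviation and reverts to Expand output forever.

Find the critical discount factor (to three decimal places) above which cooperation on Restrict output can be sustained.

Deviating for the 3 undetected periods gains 41−38 = 3 per period over cooperation, then loses 38−9 = 29 per period forever once punishment starts.
Gain: 3(1 + δ + … + δ^2); loss: 29·δ^3/(1−δ).
No profitable deviation ⇔ 3(1−δ^3) ≤ 29·δ^3, i.e. δ^3 ≥ 3/(3+29) = 3/32.
Hence δ ≥ (3/32)^(1/3) ≈ 0.454.

0.454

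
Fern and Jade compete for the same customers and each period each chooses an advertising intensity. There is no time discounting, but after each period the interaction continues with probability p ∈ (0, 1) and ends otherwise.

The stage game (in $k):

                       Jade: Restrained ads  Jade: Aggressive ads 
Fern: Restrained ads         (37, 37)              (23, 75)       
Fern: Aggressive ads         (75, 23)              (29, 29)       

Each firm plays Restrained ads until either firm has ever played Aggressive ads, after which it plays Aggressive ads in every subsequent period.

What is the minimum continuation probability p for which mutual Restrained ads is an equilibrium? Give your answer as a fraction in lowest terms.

Expected cooperation value is 37 + p·37 + p²·37 + … = 37/(1−p); deviation gives 75 + p·29/(1−p).
37 ≥ 75(1−p) + 29p ⇒ 46p ≥ 38 ⇒ p ≥ 38/46 = 19/23.

19/23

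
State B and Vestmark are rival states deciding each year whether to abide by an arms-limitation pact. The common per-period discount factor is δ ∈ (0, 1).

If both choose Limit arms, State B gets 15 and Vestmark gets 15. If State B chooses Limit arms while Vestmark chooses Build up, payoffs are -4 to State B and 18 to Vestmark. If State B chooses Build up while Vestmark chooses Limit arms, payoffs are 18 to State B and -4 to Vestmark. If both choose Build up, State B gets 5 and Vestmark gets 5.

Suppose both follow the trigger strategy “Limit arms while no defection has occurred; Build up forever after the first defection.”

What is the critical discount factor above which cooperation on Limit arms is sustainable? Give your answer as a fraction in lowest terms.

Under grim trigger the critical discount factor is (T−C)/(T−P) with T = 18, C = 15, P = 5.
δ* = (18−15)/(18−5) = 3/13.

3/13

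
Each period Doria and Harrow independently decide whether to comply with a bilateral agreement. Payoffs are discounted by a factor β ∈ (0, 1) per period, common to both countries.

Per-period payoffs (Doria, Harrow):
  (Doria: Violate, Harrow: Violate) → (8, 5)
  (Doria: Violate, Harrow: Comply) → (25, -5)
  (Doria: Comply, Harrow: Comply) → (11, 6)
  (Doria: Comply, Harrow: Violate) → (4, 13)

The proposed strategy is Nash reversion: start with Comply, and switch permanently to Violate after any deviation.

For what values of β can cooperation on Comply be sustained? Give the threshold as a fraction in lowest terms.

7/8

For Doria: deviation gain 25−11 = 14, per-period punishment loss 11−8 = 3. IC gives β ≥ 14/17.
For Harrow: gain 7, loss 1 per period, so β ≥ 7/8.
The tighter constraint is Harrow's, so cooperation needs β ≥ 7/8.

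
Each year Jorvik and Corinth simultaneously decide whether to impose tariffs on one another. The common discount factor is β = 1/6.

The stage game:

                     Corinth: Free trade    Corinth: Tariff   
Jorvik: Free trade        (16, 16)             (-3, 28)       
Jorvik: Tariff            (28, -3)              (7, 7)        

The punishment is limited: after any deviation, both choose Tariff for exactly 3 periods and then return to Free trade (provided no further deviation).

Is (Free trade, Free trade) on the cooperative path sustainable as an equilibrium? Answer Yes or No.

Comparing payoff streams over the 4 periods until play realigns: cooperate → 16(1+β+…+β^3); deviate → 28 + 7(β+…+β^3).
Cooperation is sustained iff (16−7)(β+…+β^3) ≥ 28−16.
β+…+β^3 = 1/6·(1−(1/6)^3)/(1−1/6) = 0.1991, and (28−16)/(16−7) = 1.3333.
0.1991 < 1.3333, so cooperation is not sustainable.

No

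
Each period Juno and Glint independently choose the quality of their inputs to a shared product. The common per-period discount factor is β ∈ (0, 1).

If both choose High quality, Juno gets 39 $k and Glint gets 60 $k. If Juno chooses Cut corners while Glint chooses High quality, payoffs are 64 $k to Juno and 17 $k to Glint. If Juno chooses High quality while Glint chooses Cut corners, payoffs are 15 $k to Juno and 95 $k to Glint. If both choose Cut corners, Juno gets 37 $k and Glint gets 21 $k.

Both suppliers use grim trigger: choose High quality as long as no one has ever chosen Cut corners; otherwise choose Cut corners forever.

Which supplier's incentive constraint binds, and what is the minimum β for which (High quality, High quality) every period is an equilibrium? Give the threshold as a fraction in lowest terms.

Juno's threshold: (64−39)/(64−37) = 25/27.
Glint's threshold: (95−60)/(95−21) = 35/74.
25/27 > 35/74, so Juno binds and β* = 25/27.

Juno; β ≥ 25/27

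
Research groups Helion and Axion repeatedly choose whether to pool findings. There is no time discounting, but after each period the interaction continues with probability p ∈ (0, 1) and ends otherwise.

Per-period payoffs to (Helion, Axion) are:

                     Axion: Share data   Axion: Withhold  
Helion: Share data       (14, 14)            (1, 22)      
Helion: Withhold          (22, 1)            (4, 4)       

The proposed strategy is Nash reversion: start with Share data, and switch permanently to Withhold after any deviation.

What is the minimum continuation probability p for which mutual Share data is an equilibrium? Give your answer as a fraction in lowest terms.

4/9

Expected cooperation value is 14 + p·14 + p²·14 + … = 14/(1−p); deviation gives 22 + p·4/(1−p).
14 ≥ 22(1−p) + 4p ⇒ 18p ≥ 8 ⇒ p ≥ 8/18 = 4/9.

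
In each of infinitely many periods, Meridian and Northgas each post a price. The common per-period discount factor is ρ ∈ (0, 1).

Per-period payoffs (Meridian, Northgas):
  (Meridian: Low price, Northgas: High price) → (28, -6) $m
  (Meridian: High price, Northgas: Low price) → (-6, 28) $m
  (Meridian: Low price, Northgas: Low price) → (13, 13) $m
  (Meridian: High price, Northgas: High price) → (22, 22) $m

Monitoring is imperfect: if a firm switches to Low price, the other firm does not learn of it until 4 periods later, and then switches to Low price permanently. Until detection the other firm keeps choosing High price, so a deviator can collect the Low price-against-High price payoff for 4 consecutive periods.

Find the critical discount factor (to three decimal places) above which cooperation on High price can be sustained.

Deviating for the 4 undetected periods gains 28−22 = 6 per period over cooperation, then loses 22−13 = 9 per period forever once punishment starts.
Gain: 6(1 + ρ + … + ρ^3); loss: 9·ρ^4/(1−ρ).
No profitable deviation ⇔ 6(1−ρ^4) ≤ 9·ρ^4, i.e. ρ^4 ≥ 6/(6+9) = 2/5.
Hence ρ ≥ (2/5)^(1/4) ≈ 0.795.

0.795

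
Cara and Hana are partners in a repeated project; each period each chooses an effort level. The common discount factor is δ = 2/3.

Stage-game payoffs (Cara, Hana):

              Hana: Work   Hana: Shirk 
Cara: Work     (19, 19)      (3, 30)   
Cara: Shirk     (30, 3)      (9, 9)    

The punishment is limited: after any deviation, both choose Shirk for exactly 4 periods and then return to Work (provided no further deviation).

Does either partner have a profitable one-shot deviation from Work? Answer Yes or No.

No

Comparing payoff streams over the 5 periods until play realigns: cooperate → 19(1+δ+…+δ^4); deviate → 30 + 9(δ+…+δ^4).
Cooperation is sustained iff (19−9)(δ+…+δ^4) ≥ 30−19.
δ+…+δ^4 = 2/3·(1−(2/3)^4)/(1−2/3) = 1.6049, and (30−19)/(19−9) = 1.1000.
1.6049 ≥ 1.1000, so cooperation is sustainable.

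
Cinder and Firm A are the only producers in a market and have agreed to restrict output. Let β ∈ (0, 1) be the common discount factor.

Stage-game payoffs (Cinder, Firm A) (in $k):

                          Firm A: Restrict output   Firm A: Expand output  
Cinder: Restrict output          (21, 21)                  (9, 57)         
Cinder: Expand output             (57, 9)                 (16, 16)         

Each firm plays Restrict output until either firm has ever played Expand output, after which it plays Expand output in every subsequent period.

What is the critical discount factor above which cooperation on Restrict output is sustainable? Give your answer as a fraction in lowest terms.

Under grim trigger the critical discount factor is (T−C)/(T−P) with T = 57, C = 21, P = 16.
β* = (57−21)/(57−16) = 36/41.

36/41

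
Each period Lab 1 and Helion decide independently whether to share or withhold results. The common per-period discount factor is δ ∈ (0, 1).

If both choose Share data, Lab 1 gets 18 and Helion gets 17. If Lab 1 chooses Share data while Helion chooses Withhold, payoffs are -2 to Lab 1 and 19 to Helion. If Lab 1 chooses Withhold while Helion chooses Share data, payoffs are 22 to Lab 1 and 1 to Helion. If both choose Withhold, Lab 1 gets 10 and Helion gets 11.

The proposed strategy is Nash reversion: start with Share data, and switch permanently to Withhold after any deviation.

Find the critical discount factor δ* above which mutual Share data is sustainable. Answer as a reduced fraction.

1/3

For Lab 1: deviation gain 22−18 = 4, per-period punishment loss 18−10 = 8. IC gives δ ≥ 4/12 = 1/3.
For Helion: gain 2, loss 6 per period, so δ ≥ 2/8 = 1/4.
The tighter constraint is Lab 1's, so cooperation needs δ ≥ 1/3.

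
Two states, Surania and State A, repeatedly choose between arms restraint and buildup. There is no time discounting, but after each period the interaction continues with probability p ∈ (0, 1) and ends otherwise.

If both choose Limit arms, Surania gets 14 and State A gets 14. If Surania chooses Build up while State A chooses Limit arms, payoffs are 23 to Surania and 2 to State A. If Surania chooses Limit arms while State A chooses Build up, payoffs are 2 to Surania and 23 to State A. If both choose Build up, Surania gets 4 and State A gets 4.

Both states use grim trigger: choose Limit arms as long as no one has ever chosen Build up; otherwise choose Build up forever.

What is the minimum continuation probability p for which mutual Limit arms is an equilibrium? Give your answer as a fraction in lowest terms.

9/19

Expected cooperation value is 14 + p·14 + p²·14 + … = 14/(1−p); deviation gives 23 + p·4/(1−p).
14 ≥ 23(1−p) + 4p ⇒ 19p ≥ 9 ⇒ p ≥ 9/19.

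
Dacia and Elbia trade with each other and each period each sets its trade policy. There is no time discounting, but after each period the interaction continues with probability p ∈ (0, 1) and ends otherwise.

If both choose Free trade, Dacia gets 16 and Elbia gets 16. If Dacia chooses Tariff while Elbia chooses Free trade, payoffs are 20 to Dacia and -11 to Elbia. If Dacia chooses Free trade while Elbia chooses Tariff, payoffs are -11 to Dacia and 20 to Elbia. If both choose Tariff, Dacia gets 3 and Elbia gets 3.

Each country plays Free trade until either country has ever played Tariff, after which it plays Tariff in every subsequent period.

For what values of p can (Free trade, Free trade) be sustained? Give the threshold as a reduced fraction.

4/17

With no time discounting, the continuation probability p plays the role of the discount factor.
Grim-trigger IC: 16/(1−p) ≥ 20 + 3p/(1−p) ⇒ p ≥ (20−16)/(20−3) = 4/17.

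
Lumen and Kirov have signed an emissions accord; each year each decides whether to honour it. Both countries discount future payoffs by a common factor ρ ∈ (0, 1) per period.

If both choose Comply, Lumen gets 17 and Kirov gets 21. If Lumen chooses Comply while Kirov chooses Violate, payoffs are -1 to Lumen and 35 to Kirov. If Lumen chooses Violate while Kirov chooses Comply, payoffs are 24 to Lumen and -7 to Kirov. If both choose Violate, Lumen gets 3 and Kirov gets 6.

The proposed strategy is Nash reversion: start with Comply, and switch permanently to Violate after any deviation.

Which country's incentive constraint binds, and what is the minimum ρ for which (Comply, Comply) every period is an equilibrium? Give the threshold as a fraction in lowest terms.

Lumen's threshold: (24−17)/(24−3) = 1/3.
Kirov's threshold: (35−21)/(35−6) = 14/29.
1/3 < 14/29, so Kirov binds and ρ* = 14/29.

Kirov; ρ ≥ 14/29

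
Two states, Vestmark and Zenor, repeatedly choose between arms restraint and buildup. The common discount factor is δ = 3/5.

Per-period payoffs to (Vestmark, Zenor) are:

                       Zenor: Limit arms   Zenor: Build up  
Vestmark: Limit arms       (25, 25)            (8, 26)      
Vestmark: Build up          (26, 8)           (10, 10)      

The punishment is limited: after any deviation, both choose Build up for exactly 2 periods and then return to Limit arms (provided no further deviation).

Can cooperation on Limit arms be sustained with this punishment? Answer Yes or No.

A one-shot deviation gives 26 now, then 10 for 2 periods, then back to 25.
Gain from deviating: (26−25) today; loss: (25−10) in each of the next 2 periods.
No-deviation condition: (25−10)(δ+…+δ^2) ≥ 26−25, i.e. δ+…+δ^2 ≥ 1/15.
At δ = 3/5: δ+…+δ^2 = 0.9600 ≥ 0.0667.
So cooperation is sustainable.

Yes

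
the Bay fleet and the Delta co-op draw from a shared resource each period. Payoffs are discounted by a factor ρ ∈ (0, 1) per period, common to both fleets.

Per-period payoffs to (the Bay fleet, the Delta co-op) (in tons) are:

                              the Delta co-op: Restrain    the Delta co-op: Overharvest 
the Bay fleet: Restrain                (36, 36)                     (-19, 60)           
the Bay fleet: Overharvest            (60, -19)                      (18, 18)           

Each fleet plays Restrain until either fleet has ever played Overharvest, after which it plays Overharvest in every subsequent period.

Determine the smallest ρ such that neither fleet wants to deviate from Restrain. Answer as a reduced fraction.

4/7

Under grim trigger the critical discount factor is (T−C)/(T−P) with T = 60, C = 36, P = 18.
ρ* = (60−36)/(60−18) = 24/42 = 4/7.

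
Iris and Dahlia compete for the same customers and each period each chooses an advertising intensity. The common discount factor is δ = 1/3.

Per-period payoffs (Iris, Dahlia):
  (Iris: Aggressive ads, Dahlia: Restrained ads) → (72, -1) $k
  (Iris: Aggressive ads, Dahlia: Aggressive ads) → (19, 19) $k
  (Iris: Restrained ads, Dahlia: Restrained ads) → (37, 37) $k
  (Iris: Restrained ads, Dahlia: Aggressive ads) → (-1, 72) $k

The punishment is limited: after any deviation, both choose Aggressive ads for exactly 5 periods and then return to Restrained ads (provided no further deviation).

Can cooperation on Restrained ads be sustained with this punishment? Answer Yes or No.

A one-shot deviation gives 72 now, then 19 for 5 periods, then back to 37.
Gain from deviating: (72−37) today; loss: (37−19) in each of the next 5 periods.
No-deviation condition: (37−19)(δ+…+δ^5) ≥ 72−37, i.e. δ+…+δ^5 ≥ 35/18.
At δ = 1/3: δ+…+δ^5 = 0.4979 < 1.9444.
So cooperation is not sustainable.

No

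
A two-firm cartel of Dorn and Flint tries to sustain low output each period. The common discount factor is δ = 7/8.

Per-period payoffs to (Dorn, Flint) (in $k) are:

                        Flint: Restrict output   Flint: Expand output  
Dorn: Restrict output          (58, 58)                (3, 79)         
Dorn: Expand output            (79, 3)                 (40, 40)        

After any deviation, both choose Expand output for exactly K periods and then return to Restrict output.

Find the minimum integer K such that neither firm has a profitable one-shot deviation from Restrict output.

2

IC: δ(1−δ^K)/(1−δ) ≥ (79−58)/(58−40) = 7/6.
With δ = 7/8: need 1 − δ^K ≥ 7/6·(1−7/8)/(7/8), i.e. δ^K ≤ 0.8333.
Since (7/8)^1 = 0.8750 and (7/8)^2 = 0.7656, the smallest such K is 2.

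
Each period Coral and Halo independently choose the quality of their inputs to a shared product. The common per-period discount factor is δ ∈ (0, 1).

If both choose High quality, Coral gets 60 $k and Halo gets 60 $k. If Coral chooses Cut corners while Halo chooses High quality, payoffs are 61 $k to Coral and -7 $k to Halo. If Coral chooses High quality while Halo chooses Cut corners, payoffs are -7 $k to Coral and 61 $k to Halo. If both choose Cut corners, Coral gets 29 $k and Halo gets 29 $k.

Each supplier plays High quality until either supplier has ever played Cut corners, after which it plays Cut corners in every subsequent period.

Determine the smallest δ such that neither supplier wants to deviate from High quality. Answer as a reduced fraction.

1/32

Under grim trigger the critical discount factor is (T−C)/(T−P) with T = 61, C = 60, P = 29.
δ* = (61−60)/(61−29) = 1/32.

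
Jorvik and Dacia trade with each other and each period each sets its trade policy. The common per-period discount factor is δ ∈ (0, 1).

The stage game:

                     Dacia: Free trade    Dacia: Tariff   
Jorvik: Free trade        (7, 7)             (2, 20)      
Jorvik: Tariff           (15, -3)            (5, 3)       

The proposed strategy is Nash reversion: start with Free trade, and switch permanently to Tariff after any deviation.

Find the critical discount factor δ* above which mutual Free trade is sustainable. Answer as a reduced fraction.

Jorvik's threshold: (15−7)/(15−5) = 4/5.
Dacia's threshold: (20−7)/(20−3) = 13/17.
4/5 > 13/17, so Jorvik binds and δ* = 4/5.

4/5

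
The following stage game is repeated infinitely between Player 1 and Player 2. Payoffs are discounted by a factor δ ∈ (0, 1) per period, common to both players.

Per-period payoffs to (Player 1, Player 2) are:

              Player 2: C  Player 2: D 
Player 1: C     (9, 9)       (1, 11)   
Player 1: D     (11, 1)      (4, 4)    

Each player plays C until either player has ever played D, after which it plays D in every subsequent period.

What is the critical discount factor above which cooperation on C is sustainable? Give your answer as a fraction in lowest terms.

Under grim trigger the critical discount factor is (T−C)/(T−P) with T = 11, C = 9, P = 4.
δ* = (11−9)/(11−4) = 2/7.

2/7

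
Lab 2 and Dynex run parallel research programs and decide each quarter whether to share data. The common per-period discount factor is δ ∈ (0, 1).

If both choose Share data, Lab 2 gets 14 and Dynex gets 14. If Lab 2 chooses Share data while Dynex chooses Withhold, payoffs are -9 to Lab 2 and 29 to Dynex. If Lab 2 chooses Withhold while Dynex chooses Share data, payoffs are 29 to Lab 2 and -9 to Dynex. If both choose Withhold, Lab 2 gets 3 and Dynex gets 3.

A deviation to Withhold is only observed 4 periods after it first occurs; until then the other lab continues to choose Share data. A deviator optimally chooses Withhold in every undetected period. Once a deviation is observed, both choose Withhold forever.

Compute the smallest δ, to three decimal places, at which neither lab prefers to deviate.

A deviator earns 29 for 4 periods, then 3 forever; cooperating earns 14 forever. Multiplying the IC by (1−δ):
14 ≥ 29(1−δ^4) + 3δ^4, so 26·δ^4 ≥ 15 and δ^4 ≥ 15/26.
δ ≥ (15/26)^(1/4) ≈ 0.872.

0.872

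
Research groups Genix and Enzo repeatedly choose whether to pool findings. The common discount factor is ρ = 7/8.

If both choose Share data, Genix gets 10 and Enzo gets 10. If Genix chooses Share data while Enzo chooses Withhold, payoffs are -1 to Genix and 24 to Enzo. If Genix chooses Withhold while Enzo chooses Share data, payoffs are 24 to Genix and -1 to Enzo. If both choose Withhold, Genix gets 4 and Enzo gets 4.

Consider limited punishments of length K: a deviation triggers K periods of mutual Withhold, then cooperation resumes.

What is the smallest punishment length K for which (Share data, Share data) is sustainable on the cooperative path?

4

Need Σ_{k=1}^{K} ρ^k ≥ (24−10)/(10−4) = 2.3333 at ρ = 7/8.
At K = 3 the sum is 2.3105 < 2.3333; at K = 4 it is 2.8967 ≥ 2.3333.
So the minimum punishment length is K = 4.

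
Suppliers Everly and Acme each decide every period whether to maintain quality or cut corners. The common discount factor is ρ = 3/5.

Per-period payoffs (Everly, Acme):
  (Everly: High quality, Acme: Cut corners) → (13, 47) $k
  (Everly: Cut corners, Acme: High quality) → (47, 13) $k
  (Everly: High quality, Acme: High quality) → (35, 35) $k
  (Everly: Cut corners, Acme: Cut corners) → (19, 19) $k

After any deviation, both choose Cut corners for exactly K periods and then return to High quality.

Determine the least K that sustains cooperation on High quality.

IC: ρ(1−ρ^K)/(1−ρ) ≥ (47−35)/(35−19) = 3/4.
With ρ = 3/5: need 1 − ρ^K ≥ 3/4·(1−3/5)/(3/5), i.e. ρ^K ≤ 0.5000.
Since (3/5)^1 = 0.6000 and (3/5)^2 = 0.3600, the smallest such K is 2.

2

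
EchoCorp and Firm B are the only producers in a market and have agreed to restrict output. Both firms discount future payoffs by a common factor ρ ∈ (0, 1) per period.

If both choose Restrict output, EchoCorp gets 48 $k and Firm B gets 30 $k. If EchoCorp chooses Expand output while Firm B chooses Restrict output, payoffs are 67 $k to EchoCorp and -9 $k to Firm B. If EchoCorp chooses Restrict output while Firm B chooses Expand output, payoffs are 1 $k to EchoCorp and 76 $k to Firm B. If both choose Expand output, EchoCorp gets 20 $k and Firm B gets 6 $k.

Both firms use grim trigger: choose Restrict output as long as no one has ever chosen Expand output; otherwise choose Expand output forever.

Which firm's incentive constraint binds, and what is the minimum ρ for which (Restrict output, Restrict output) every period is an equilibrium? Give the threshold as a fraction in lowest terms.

Firm B; ρ ≥ 23/35

EchoCorp: cooperation gives 48 each period; deviation gives 67 once then 20 forever.
  48/(1−ρ) ≥ 67 + 20ρ/(1−ρ) ⇒ ρ ≥ 19/47.
Firm B: cooperation gives 30 each period; deviation gives 76 once then 6 forever.
  ρ ≥ 46/70 = 23/35.
Both must hold, so the binding constraint is Firm B's: ρ ≥ 23/35.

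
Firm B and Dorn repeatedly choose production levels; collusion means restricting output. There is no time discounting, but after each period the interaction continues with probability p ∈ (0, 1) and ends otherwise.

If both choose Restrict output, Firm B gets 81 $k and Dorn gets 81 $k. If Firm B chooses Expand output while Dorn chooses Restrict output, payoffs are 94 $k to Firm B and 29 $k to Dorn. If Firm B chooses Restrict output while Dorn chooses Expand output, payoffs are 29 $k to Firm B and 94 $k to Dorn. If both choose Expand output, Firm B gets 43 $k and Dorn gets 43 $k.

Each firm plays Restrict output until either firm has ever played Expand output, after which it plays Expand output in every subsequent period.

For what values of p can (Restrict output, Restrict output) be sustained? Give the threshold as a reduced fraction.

13/51

With no time discounting, the continuation probability p plays the role of the discount factor.
Grim-trigger IC: 81/(1−p) ≥ 94 + 43p/(1−p) ⇒ p ≥ (94−81)/(94−43) = 13/51.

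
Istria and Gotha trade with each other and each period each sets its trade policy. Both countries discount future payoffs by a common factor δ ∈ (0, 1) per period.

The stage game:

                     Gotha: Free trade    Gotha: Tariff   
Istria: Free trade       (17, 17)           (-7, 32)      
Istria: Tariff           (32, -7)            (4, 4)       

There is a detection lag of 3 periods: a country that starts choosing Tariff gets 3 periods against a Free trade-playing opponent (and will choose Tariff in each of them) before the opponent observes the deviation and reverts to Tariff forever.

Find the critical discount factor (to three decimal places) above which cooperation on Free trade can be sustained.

0.812

The best deviation is to choose Tariff for all 3 undetected periods, earning 32 each, then 4 forever once detected.
Deviation value: 32(1−δ^3)/(1−δ) + 4δ^3/(1−δ); cooperation value: 17/(1−δ).
IC: 17 ≥ 32(1−δ^3) + 4δ^3 = 32 − 28δ^3.
So δ^3 ≥ 15/28, giving δ ≥ (15/28)^(1/3) ≈ 0.812.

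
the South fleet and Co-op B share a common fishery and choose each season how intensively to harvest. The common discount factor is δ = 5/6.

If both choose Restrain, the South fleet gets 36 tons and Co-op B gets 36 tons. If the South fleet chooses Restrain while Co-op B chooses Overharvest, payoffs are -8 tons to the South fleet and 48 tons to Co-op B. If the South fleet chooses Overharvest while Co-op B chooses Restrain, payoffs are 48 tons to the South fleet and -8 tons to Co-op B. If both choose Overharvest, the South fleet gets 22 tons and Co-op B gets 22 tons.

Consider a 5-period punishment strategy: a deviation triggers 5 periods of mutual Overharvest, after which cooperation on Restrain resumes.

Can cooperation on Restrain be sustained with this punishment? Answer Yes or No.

Comparing payoff streams over the 6 periods until play realigns: cooperate → 36(1+δ+…+δ^5); deviate → 48 + 22(δ+…+δ^5).
Cooperation is sustained iff (36−22)(δ+…+δ^5) ≥ 48−36.
δ+…+δ^5 = 5/6·(1−(5/6)^5)/(1−5/6) = 2.9906, and (48−36)/(36−22) = 0.8571.
2.9906 ≥ 0.8571, so cooperation is sustainable.

Yes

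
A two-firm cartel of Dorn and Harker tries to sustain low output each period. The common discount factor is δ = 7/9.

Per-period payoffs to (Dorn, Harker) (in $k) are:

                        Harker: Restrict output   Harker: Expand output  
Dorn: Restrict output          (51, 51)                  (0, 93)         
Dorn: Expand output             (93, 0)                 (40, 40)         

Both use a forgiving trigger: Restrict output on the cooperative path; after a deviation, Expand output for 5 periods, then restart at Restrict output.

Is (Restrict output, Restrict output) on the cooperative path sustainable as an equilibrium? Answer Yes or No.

Comparing payoff streams over the 6 periods until play realigns: cooperate → 51(1+δ+…+δ^5); deviate → 93 + 40(δ+…+δ^5).
Cooperation is sustained iff (51−40)(δ+…+δ^5) ≥ 93−51.
δ+…+δ^5 = 7/9·(1−(7/9)^5)/(1−7/9) = 2.5038, and (93−51)/(51−40) = 3.8182.
2.5038 < 3.8182, so cooperation is not sustainable.

No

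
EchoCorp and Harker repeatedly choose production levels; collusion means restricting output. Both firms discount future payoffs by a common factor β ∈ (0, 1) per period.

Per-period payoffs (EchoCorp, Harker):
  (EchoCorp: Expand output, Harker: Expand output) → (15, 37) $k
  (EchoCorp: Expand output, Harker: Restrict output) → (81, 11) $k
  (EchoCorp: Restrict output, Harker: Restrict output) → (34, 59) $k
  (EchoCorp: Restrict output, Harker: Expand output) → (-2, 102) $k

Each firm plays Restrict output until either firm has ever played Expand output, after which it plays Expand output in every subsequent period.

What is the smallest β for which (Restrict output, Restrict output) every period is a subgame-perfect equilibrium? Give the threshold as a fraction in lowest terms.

EchoCorp's threshold: (81−34)/(81−15) = 47/66.
Harker's threshold: (102−59)/(102−37) = 43/65.
47/66 > 43/65, so EchoCorp binds and β* = 47/66.

47/66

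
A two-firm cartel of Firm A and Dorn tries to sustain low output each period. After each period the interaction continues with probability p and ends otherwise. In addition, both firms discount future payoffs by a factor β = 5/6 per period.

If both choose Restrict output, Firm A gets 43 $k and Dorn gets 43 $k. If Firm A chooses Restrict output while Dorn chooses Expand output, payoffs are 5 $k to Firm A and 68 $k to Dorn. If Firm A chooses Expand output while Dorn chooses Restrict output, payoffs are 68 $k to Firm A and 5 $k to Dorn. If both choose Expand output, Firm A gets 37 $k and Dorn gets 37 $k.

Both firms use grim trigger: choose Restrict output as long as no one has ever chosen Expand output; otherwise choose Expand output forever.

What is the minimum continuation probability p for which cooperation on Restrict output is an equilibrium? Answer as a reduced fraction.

30/31

With continuation probability p and discount β, the effective per-period discount factor is βp.
Grim-trigger IC: βp ≥ (68−43)/(68−37) = 25/31.
So p ≥ (25/31)/(5/6) = 30/31.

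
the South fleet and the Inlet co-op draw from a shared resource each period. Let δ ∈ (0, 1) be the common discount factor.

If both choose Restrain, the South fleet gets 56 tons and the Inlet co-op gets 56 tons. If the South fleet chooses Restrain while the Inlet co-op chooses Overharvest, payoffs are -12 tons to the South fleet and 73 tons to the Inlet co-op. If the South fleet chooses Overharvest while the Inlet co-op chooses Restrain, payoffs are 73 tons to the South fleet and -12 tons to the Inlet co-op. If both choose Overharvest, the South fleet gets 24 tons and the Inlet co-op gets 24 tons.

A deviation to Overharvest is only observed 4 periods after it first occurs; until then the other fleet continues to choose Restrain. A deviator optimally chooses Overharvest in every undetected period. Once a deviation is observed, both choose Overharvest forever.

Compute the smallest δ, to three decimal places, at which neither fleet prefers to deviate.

0.767

A deviator earns 73 for 4 periods, then 24 forever; cooperating earns 56 forever. Multiplying the IC by (1−δ):
56 ≥ 73(1−δ^4) + 24δ^4, so 49·δ^4 ≥ 17 and δ^4 ≥ 17/49.
δ ≥ (17/49)^(1/4) ≈ 0.767.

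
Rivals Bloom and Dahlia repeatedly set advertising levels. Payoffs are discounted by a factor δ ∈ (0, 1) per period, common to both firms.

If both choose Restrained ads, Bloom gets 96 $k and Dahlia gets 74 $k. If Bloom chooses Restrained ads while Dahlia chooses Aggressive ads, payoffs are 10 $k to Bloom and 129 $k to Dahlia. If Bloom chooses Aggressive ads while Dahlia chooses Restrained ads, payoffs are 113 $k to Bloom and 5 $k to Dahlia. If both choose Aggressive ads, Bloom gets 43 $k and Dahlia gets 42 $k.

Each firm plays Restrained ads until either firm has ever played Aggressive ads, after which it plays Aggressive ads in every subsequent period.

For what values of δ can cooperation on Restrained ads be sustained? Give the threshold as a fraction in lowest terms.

55/87

Bloom: cooperation gives 96 each period; deviation gives 113 once then 43 forever.
  96/(1−δ) ≥ 113 + 43δ/(1−δ) ⇒ δ ≥ 17/70.
Dahlia: cooperation gives 74 each period; deviation gives 129 once then 42 forever.
  δ ≥ 55/87.
Both must hold, so the binding constraint is Dahlia's: δ ≥ 55/87.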